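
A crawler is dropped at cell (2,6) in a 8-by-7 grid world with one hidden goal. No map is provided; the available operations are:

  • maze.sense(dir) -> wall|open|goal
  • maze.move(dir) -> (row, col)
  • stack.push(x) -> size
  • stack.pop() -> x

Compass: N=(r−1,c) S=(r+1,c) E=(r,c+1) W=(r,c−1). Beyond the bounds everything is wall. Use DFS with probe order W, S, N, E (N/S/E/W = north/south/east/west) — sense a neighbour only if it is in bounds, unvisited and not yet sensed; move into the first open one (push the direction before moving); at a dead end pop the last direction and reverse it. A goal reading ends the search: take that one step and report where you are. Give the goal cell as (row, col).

> maze.sense dir→west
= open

> stack.push x→west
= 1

> maze.move dir→west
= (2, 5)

> maze.sense dir→west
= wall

> maze.sense dir→south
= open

> stack.push x→south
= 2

> maze.move dir→south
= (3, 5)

> maze.sense dir→west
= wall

> maze.sense dir→south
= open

> stack.push x→south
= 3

> maze.move dir→south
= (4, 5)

> maze.sense dir→west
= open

> stack.push x→west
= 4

> maze.move dir→west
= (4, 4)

> maze.sense dir→west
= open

> stack.push x→west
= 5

> maze.move dir→west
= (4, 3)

> maze.sense dir→west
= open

> stack.push x→west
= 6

> maze.move dir→west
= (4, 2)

> maze.sense dir→west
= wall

> maze.sense dir→south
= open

> stack.push x→south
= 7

> maze.move dir→south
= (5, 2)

> maze.sense dir→west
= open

> stack.push x→west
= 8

> maze.move dir→west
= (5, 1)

> maze.sense dir→west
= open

> stack.push x→west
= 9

> maze.move dir→west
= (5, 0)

> maze.sense dir→south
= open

> stack.push x→south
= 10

> maze.move dir→south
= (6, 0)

> maze.sense dir→south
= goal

> maze.move dir→south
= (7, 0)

Answer: (7, 0)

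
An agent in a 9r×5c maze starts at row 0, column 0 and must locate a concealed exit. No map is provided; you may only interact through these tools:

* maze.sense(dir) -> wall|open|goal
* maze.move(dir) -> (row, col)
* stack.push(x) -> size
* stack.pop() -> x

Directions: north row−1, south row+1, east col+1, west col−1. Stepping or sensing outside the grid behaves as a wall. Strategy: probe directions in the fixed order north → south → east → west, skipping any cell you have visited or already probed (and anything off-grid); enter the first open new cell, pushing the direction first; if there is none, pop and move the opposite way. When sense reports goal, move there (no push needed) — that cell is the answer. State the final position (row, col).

Using maze.sense(dir→south), and observe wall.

I use maze.sense(dir→east), and get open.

I invoke stack.push(x→east), and get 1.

I use maze.move(dir→east), giving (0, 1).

I try maze.sense(dir→south), and see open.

I invoke stack.push(x→south), : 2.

I call maze.move(dir→south), → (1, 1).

Then maze.sense(dir→south), : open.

Now I run stack.push(x→south), → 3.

Then maze.move(dir→south), : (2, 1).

Calling maze.sense(dir→south), giving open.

Using stack.push(x→south), which returns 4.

I run maze.move(dir→south), giving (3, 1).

Now I run maze.sense(dir→south), and see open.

I run stack.push(x→south), — result: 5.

I invoke maze.move(dir→south), — result: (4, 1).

Now I run maze.sense(dir→south), which returns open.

Now I run stack.push(x→south), and get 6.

Now I run maze.move(dir→south), → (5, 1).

I run maze.sense(dir→south), yielding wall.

Using maze.sense(dir→east), yielding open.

Calling stack.push(x→east), and get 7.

I try maze.move(dir→east), giving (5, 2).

Calling maze.sense(dir→north), which returns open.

I run stack.push(x→north), yielding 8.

I use maze.move(dir→north), and get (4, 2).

Now I run maze.sense(dir→north), which returns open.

Calling stack.push(x→north), → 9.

Invoking maze.move(dir→north), — result: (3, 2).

Next I call maze.sense(dir→north), giving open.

Calling stack.push(x→north), → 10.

I run maze.move(dir→north), and get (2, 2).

Next I call maze.sense(dir→north), and see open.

Calling stack.push(x→north), — result: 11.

Invoking maze.move(dir→north), : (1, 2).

I invoke maze.sense(dir→north), and observe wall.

I invoke maze.sense(dir→east), : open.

I use stack.push(x→east), yielding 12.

I call maze.move(dir→east), : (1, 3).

I invoke maze.sense(dir→north), and observe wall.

I try maze.sense(dir→south), yielding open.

Next I call stack.push(x→south), and see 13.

Next I call maze.move(dir→south), and see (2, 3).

I use maze.sense(dir→south), and observe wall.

I try maze.sense(dir→east), yielding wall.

I call stack.pop(), : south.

Using maze.move(dir→north), — result: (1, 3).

Now I run maze.sense(dir→east), : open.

Using stack.push(x→east), and get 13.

Invoking maze.move(dir→east), — result: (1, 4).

Using maze.sense(dir→north), and see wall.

I run stack.pop(), giving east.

I invoke maze.move(dir→west), giving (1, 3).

Now I run stack.pop(), — result: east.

Next I call maze.move(dir→west), — result: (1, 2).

Calling stack.pop, which returns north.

I invoke maze.move(dir→south), → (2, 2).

Invoking stack.pop, → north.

Now I run maze.move(dir→south), → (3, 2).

Next I call stack.pop, and get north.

I invoke maze.move(dir→south), and see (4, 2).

Invoking maze.sense(dir→east), which returns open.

Next I call stack.push(x→east), and observe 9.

Now I run maze.move(dir→east), giving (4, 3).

Next I call maze.sense(dir→south), and get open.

Next I call stack.push(x→south), and see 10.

I use maze.move(dir→south), and see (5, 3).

I run maze.sense(dir→south), : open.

Calling stack.push(x→south), : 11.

Then maze.move(dir→south), and see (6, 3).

Next I call maze.sense(dir→south), and get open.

Calling stack.push(x→south), and see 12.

I call maze.move(dir→south), yielding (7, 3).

Using maze.sense(dir→south), and observe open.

I invoke stack.push(x→south), and observe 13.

I try maze.move(dir→south), yielding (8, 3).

Calling maze.sense(dir→east), yielding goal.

I call maze.move(dir→east), and get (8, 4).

Answer: (8, 4)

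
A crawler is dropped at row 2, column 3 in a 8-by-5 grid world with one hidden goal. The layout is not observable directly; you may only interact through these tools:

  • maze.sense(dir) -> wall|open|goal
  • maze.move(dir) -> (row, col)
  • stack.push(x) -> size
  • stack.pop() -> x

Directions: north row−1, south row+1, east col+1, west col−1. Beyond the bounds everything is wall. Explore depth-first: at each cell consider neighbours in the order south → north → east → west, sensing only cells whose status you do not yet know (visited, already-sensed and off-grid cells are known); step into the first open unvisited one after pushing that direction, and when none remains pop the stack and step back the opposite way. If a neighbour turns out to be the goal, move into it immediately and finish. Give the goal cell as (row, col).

-> maze.sense(dir='south')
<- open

-> stack.push(x='south')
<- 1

-> maze.move(dir='south')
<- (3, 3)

-> maze.sense(dir='south')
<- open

-> stack.push(x='south')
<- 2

-> maze.move(dir='south')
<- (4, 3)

-> maze.sense(dir='south')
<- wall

-> maze.sense(dir='east')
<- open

-> stack.push(x='east')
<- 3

-> maze.move(dir='east')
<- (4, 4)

-> maze.sense(dir='south')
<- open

-> stack.push(x='south')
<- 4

-> maze.move(dir='south')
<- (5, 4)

-> maze.sense(dir='south')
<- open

-> stack.push(x='south')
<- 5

-> maze.move(dir='south')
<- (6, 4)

-> maze.sense(dir='south')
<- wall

-> maze.sense(dir='west')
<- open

-> stack.push(x='west')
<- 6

-> maze.move(dir='west')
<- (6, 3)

-> maze.sense(dir='south')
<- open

-> stack.push(x='south')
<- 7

-> maze.move(dir='south')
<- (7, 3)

-> maze.sense(dir='west')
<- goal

-> maze.move(dir='west')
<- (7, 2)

Answer: (7, 2)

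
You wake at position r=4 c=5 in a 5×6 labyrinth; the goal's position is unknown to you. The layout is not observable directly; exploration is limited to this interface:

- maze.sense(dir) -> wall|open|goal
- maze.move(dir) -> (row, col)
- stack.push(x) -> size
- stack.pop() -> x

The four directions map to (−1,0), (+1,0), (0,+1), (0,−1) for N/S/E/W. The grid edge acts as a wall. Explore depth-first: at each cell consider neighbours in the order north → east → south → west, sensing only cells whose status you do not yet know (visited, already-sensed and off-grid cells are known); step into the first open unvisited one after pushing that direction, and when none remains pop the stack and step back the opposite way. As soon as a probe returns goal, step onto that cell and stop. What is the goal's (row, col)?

-> maze.sense(dir: north)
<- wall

-> maze.sense(dir: west)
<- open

-> stack.push(x: west)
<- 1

-> maze.move(dir: west)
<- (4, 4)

-> maze.sense(dir: north)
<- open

-> stack.push(x: north)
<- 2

-> maze.move(dir: north)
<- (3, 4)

-> maze.sense(dir: north)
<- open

-> stack.push(x: north)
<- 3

-> maze.move(dir: north)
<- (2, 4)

-> maze.sense(dir: north)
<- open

-> stack.push(x: north)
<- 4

-> maze.move(dir: north)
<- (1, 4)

-> maze.sense(dir: north)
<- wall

-> maze.sense(dir: east)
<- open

-> stack.push(x: east)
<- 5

-> maze.move(dir: east)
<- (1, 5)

-> maze.sense(dir: north)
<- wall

-> maze.sense(dir: south)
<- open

-> stack.push(x: south)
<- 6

-> maze.move(dir: south)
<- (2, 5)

-> stack.pop()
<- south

-> maze.move(dir: north)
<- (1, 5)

-> stack.pop()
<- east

-> maze.move(dir: west)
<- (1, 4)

-> maze.sense(dir: west)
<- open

-> stack.push(x: west)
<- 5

-> maze.move(dir: west)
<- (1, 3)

-> maze.sense(dir: north)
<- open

-> stack.push(x: north)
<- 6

-> maze.move(dir: north)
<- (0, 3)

-> maze.sense(dir: west)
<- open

-> stack.push(x: west)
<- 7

-> maze.move(dir: west)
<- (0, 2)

-> maze.sense(dir: south)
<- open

-> stack.push(x: south)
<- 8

-> maze.move(dir: south)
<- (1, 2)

-> maze.sense(dir: south)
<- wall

-> maze.sense(dir: west)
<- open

-> stack.push(x: west)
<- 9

-> maze.move(dir: west)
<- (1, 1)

-> maze.sense(dir: north)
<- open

-> stack.push(x: north)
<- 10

-> maze.move(dir: north)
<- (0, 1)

-> maze.sense(dir: west)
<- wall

-> stack.pop()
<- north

-> maze.move(dir: south)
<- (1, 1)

-> maze.sense(dir: south)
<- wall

-> maze.sense(dir: west)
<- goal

-> maze.move(dir: west)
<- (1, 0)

Answer: (1, 0)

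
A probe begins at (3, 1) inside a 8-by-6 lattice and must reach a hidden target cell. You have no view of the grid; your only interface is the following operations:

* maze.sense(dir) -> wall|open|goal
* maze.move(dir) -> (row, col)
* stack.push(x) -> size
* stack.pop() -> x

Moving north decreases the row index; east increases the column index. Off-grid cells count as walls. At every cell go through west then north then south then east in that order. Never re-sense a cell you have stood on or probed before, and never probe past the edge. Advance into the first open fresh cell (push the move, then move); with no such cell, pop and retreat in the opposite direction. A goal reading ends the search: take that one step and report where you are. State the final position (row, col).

~$ maze.sense dir→west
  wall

~$ maze.sense dir→north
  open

~$ stack.push x→north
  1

~$ maze.move dir→north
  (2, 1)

~$ maze.sense dir→west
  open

~$ stack.push x→west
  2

~$ maze.move dir→west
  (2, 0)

~$ maze.sense dir→north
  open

~$ stack.push x→north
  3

~$ maze.move dir→north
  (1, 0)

~$ maze.sense dir→north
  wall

~$ maze.sense dir→east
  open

~$ stack.push x→east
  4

~$ maze.move dir→east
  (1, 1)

~$ maze.sense dir→north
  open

~$ stack.push x→north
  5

~$ maze.move dir→north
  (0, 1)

~$ maze.sense dir→east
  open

~$ stack.push x→east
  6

~$ maze.move dir→east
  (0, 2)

~$ maze.sense dir→south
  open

~$ stack.push x→south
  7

~$ maze.move dir→south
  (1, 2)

~$ maze.sense dir→south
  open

~$ stack.push x→south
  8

~$ maze.move dir→south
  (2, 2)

~$ maze.sense dir→south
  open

~$ stack.push x→south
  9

~$ maze.move dir→south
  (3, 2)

~$ maze.sense dir→south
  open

~$ stack.push x→south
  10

~$ maze.move dir→south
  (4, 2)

~$ maze.sense dir→west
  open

~$ stack.push x→west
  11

~$ maze.move dir→west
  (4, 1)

~$ maze.sense dir→west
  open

~$ stack.push x→west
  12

~$ maze.move dir→west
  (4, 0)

~$ maze.sense dir→south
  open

~$ stack.push x→south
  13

~$ maze.move dir→south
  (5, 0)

~$ maze.sense dir→south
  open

~$ stack.push x→south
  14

~$ maze.move dir→south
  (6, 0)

~$ maze.sense dir→south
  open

~$ stack.push x→south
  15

~$ maze.move dir→south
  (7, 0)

~$ maze.sense dir→east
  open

~$ stack.push x→east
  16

~$ maze.move dir→east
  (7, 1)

~$ maze.sense dir→north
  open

~$ stack.push x→north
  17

~$ maze.move dir→north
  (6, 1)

~$ maze.sense dir→north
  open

~$ stack.push x→north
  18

~$ maze.move dir→north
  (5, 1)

~$ maze.sense dir→east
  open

~$ stack.push x→east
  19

~$ maze.move dir→east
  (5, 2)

~$ maze.sense dir→south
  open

~$ stack.push x→south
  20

~$ maze.move dir→south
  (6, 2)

~$ maze.sense dir→south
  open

~$ stack.push x→south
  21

~$ maze.move dir→south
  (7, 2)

~$ maze.sense dir→east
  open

~$ stack.push x→east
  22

~$ maze.move dir→east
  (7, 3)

~$ maze.sense dir→north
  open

~$ stack.push x→north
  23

~$ maze.move dir→north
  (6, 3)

~$ maze.sense dir→north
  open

~$ stack.push x→north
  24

~$ maze.move dir→north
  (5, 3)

~$ maze.sense dir→north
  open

~$ stack.push x→north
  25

~$ maze.move dir→north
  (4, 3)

~$ maze.sense dir→north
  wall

~$ maze.sense dir→east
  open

~$ stack.push x→east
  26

~$ maze.move dir→east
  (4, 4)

~$ maze.sense dir→north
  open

~$ stack.push x→north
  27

~$ maze.move dir→north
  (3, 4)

~$ maze.sense dir→north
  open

~$ stack.push x→north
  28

~$ maze.move dir→north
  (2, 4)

~$ maze.sense dir→west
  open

~$ stack.push x→west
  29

~$ maze.move dir→west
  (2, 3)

~$ maze.sense dir→north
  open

~$ stack.push x→north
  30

~$ maze.move dir→north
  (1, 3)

~$ maze.sense dir→north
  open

~$ stack.push x→north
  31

~$ maze.move dir→north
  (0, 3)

~$ maze.sense dir→east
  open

~$ stack.push x→east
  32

~$ maze.move dir→east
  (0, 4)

~$ maze.sense dir→south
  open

~$ stack.push x→south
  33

~$ maze.move dir→south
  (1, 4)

~$ maze.sense dir→east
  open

~$ stack.push x→east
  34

~$ maze.move dir→east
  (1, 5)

~$ maze.sense dir→north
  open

~$ stack.push x→north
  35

~$ maze.move dir→north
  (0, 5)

~$ stack.pop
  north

~$ maze.move dir→south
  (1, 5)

~$ maze.sense dir→south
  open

~$ stack.push x→south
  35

~$ maze.move dir→south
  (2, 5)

~$ maze.sense dir→south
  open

~$ stack.push x→south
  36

~$ maze.move dir→south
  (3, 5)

~$ maze.sense dir→south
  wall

~$ stack.pop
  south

~$ maze.move dir→north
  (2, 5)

~$ stack.pop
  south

~$ maze.move dir→north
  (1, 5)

~$ stack.pop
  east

~$ maze.move dir→west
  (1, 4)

~$ stack.pop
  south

~$ maze.move dir→north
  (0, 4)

~$ stack.pop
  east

~$ maze.move dir→west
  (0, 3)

~$ stack.pop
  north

~$ maze.move dir→south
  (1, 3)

~$ stack.pop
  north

~$ maze.move dir→south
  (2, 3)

~$ stack.pop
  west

~$ maze.move dir→east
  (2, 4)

~$ stack.pop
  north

~$ maze.move dir→south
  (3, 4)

~$ stack.pop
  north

~$ maze.move dir→south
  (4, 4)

~$ maze.sense dir→south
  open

~$ stack.push x→south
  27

~$ maze.move dir→south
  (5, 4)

~$ maze.sense dir→south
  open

~$ stack.push x→south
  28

~$ maze.move dir→south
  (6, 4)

~$ maze.sense dir→south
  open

~$ stack.push x→south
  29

~$ maze.move dir→south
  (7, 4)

~$ maze.sense dir→east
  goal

~$ maze.move dir→east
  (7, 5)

Answer: (7, 5)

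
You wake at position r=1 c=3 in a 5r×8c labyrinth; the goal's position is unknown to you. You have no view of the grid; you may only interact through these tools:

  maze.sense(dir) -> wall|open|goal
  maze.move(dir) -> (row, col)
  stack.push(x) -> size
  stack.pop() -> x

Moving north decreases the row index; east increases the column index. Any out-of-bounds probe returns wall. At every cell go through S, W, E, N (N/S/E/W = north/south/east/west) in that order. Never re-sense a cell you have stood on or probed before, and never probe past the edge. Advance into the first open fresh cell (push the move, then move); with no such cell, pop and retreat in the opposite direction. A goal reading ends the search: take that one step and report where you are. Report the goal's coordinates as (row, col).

-- 1. sense(dir='south') : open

-- 2. push(x='south') : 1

-- 3. move(dir='south') : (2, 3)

-- 4. sense(dir='south') : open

-- 5. push(x='south') : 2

-- 6. move(dir='south') : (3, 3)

-- 7. sense(dir='south') : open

-- 8. push(x='south') : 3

-- 9. move(dir='south') : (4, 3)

-- 10. sense(dir='west') : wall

-- 11. sense(dir='east') : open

-- 12. push(x='east') : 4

-- 13. move(dir='east') : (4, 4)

-- 14. sense(dir='east') : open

-- 15. push(x='east') : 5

-- 16. move(dir='east') : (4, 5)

-- 17. sense(dir='east') : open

-- 18. push(x='east') : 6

-- 19. move(dir='east') : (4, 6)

-- 20. sense(dir='east') : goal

-- 21. move(dir='east') : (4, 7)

Answer: (4, 7)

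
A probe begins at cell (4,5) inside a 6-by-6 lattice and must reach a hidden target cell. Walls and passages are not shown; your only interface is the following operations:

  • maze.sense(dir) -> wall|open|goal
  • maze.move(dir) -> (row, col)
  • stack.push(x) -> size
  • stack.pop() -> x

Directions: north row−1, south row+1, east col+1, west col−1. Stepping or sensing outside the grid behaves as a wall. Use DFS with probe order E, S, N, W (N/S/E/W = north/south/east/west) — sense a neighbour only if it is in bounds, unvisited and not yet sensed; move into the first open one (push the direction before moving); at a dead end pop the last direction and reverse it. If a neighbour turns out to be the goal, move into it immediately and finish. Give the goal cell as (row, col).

>> maze.sense(dir='south')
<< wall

>> maze.sense(dir='north')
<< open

>> stack.push(x='north')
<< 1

>> maze.move(dir='north')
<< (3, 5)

>> maze.sense(dir='north')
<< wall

>> maze.sense(dir='west')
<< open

>> stack.push(x='west')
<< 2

>> maze.move(dir='west')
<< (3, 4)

>> maze.sense(dir='south')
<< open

>> stack.push(x='south')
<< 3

>> maze.move(dir='south')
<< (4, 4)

>> maze.sense(dir='south')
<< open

>> stack.push(x='south')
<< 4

>> maze.move(dir='south')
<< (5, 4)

>> maze.sense(dir='west')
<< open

>> stack.push(x='west')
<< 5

>> maze.move(dir='west')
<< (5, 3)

>> maze.sense(dir='north')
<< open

>> stack.push(x='north')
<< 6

>> maze.move(dir='north')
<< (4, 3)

>> maze.sense(dir='north')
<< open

>> stack.push(x='north')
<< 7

>> maze.move(dir='north')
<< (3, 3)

>> maze.sense(dir='north')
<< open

>> stack.push(x='north')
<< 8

>> maze.move(dir='north')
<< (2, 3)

>> maze.sense(dir='east')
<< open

>> stack.push(x='east')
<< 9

>> maze.move(dir='east')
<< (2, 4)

>> maze.sense(dir='north')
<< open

>> stack.push(x='north')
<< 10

>> maze.move(dir='north')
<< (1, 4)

>> maze.sense(dir='east')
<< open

>> stack.push(x='east')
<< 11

>> maze.move(dir='east')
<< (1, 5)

>> maze.sense(dir='north')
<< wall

>> stack.pop()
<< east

>> maze.move(dir='west')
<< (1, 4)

>> maze.sense(dir='north')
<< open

>> stack.push(x='north')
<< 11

>> maze.move(dir='north')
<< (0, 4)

>> maze.sense(dir='west')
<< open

>> stack.push(x='west')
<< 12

>> maze.move(dir='west')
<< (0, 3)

>> maze.sense(dir='south')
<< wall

>> maze.sense(dir='west')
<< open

>> stack.push(x='west')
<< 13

>> maze.move(dir='west')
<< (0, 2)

>> maze.sense(dir='south')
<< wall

>> maze.sense(dir='west')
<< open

>> stack.push(x='west')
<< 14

>> maze.move(dir='west')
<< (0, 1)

>> maze.sense(dir='south')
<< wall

>> maze.sense(dir='west')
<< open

>> stack.push(x='west')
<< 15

>> maze.move(dir='west')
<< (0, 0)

>> maze.sense(dir='south')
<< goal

>> maze.move(dir='south')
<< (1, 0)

Answer: (1, 0)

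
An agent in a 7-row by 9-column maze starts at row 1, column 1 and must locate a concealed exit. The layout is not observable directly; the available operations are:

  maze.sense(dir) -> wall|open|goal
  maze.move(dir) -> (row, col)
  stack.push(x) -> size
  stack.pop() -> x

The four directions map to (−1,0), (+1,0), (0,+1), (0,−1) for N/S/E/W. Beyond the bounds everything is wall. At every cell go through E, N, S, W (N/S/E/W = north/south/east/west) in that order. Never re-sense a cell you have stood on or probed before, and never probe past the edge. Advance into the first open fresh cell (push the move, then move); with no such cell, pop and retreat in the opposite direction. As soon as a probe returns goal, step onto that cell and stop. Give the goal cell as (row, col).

[in] maze.sense dir: east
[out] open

[in] stack.push x: east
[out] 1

[in] maze.move dir: east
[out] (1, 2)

[in] maze.sense dir: east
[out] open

[in] stack.push x: east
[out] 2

[in] maze.move dir: east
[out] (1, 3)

[in] maze.sense dir: east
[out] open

[in] stack.push x: east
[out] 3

[in] maze.move dir: east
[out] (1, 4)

[in] maze.sense dir: east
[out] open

[in] stack.push x: east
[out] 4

[in] maze.move dir: east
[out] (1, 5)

[in] maze.sense dir: east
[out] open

[in] stack.push x: east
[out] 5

[in] maze.move dir: east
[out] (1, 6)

[in] maze.sense dir: east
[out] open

[in] stack.push x: east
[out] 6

[in] maze.move dir: east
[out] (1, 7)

[in] maze.sense dir: east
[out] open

[in] stack.push x: east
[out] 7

[in] maze.move dir: east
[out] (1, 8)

[in] maze.sense dir: north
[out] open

[in] stack.push x: north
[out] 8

[in] maze.move dir: north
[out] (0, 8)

[in] maze.sense dir: west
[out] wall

[in] stack.pop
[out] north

[in] maze.move dir: south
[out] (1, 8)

[in] maze.sense dir: south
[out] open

[in] stack.push x: south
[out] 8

[in] maze.move dir: south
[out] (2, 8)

[in] maze.sense dir: south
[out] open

[in] stack.push x: south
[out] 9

[in] maze.move dir: south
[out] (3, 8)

[in] maze.sense dir: south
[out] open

[in] stack.push x: south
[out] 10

[in] maze.move dir: south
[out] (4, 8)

[in] maze.sense dir: south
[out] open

[in] stack.push x: south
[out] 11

[in] maze.move dir: south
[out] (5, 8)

[in] maze.sense dir: south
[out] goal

[in] maze.move dir: south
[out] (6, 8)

Answer: (6, 8)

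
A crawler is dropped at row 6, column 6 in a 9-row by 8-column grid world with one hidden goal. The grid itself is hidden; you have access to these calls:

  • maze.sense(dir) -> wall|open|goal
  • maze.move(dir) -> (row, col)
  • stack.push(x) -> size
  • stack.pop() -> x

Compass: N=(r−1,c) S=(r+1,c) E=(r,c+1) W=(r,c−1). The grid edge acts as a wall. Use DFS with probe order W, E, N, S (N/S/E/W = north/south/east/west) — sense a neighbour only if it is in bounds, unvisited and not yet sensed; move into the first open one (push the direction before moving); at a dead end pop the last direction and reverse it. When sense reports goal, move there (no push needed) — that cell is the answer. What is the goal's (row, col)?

% maze.sense(dir=west) == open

% stack.push(x=west) == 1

% maze.move(dir=west) == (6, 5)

% maze.sense(dir=west) == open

% stack.push(x=west) == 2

% maze.move(dir=west) == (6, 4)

% maze.sense(dir=west) == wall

% maze.sense(dir=north) == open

% stack.push(x=north) == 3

% maze.move(dir=north) == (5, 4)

% maze.sense(dir=west) == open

% stack.push(x=west) == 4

% maze.move(dir=west) == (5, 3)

% maze.sense(dir=west) == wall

% maze.sense(dir=north) == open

% stack.push(x=north) == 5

% maze.move(dir=north) == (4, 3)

% maze.sense(dir=west) == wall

% maze.sense(dir=east) == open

% stack.push(x=east) == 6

% maze.move(dir=east) == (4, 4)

% maze.sense(dir=east) == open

% stack.push(x=east) == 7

% maze.move(dir=east) == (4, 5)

% maze.sense(dir=east) == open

% stack.push(x=east) == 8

% maze.move(dir=east) == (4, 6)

% maze.sense(dir=east) == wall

% maze.sense(dir=north) == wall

% maze.sense(dir=south) == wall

% stack.pop() == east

% maze.move(dir=west) == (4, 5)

% maze.sense(dir=north) == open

% stack.push(x=north) == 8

% maze.move(dir=north) == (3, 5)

% maze.sense(dir=west) == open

% stack.push(x=west) == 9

% maze.move(dir=west) == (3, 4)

% maze.sense(dir=west) == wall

% maze.sense(dir=north) == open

% stack.push(x=north) == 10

% maze.move(dir=north) == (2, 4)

% maze.sense(dir=west) == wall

% maze.sense(dir=east) == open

% stack.push(x=east) == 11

% maze.move(dir=east) == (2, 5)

% maze.sense(dir=east) == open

% stack.push(x=east) == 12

% maze.move(dir=east) == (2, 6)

% maze.sense(dir=east) == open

% stack.push(x=east) == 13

% maze.move(dir=east) == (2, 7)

% maze.sense(dir=north) == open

% stack.push(x=north) == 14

% maze.move(dir=north) == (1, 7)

% maze.sense(dir=west) == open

% stack.push(x=west) == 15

% maze.move(dir=west) == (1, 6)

% maze.sense(dir=west) == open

% stack.push(x=west) == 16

% maze.move(dir=west) == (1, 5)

% maze.sense(dir=west) == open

% stack.push(x=west) == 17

% maze.move(dir=west) == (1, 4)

% maze.sense(dir=west) == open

% stack.push(x=west) == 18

% maze.move(dir=west) == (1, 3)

% maze.sense(dir=west) == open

% stack.push(x=west) == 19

% maze.move(dir=west) == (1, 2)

% maze.sense(dir=west) == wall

% maze.sense(dir=north) == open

% stack.push(x=north) == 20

% maze.move(dir=north) == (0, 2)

% maze.sense(dir=west) == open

% stack.push(x=west) == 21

% maze.move(dir=west) == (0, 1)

% maze.sense(dir=west) == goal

% maze.move(dir=west) == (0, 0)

Answer: (0, 0)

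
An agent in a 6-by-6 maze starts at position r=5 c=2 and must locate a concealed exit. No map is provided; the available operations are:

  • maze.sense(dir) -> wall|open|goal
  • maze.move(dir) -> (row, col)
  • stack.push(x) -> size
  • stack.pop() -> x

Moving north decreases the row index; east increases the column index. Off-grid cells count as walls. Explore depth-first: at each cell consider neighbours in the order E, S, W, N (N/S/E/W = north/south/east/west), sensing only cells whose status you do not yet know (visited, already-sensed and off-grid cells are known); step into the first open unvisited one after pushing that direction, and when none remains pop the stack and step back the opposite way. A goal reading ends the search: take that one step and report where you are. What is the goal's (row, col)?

Then sense using dir: east, : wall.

I invoke sense using dir: west, yielding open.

Invoking push using x: west, and see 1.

Using move using dir: west, and get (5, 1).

Then sense using dir: west, → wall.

Using sense using dir: north, yielding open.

I try push using x: north, giving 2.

Invoking move using dir: north, which returns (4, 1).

I invoke sense using dir: east, → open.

Using push using x: east, : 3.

I invoke move using dir: east, and get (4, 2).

I invoke sense using dir: east, and observe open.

Now I run push using x: east, : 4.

Now I run move using dir: east, which returns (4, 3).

I invoke sense using dir: east, → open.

I run push using x: east, — result: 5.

Invoking move using dir: east, and see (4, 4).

I invoke sense using dir: east, and observe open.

Invoking push using x: east, yielding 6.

I try move using dir: east, : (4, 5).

I run sense using dir: south, and see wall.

I run sense using dir: north, giving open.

Using push using x: north, which returns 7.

Now I run move using dir: north, yielding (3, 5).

Next I call sense using dir: west, — result: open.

I invoke push using x: west, giving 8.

I use move using dir: west, which returns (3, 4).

I use sense using dir: west, and get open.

I try push using x: west, which returns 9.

Invoking move using dir: west, and see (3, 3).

I call sense using dir: west, : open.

Using push using x: west, giving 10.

I call move using dir: west, → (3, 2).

I invoke sense using dir: west, → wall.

Invoking sense using dir: north, — result: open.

Next I call push using x: north, — result: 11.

Next I call move using dir: north, — result: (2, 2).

Next I call sense using dir: east, : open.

Calling push using x: east, yielding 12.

Next I call move using dir: east, giving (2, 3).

Next I call sense using dir: east, → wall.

I try sense using dir: north, giving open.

I use push using x: north, — result: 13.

Then move using dir: north, yielding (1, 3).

I run sense using dir: east, yielding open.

Using push using x: east, and observe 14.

I invoke move using dir: east, : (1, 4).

I run sense using dir: east, and get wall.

I run sense using dir: north, and see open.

Then push using x: north, → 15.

Next I call move using dir: north, — result: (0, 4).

I try sense using dir: east, giving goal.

Calling move using dir: east, yielding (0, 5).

Answer: (0, 5)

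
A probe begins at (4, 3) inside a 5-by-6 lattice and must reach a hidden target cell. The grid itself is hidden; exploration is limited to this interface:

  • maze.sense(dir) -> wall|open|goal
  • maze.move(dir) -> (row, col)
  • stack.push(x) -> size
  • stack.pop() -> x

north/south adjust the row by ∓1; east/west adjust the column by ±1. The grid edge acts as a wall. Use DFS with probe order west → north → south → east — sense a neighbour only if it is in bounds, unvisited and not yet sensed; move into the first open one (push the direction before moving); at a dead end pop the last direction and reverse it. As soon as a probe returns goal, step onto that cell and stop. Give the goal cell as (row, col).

Using maze.sense on dir: west, giving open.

I try stack.push on x: west, yielding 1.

I use maze.move on dir: west, yielding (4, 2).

I invoke maze.sense on dir: west, which returns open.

I try stack.push on x: west, yielding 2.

Next I call maze.move on dir: west, and see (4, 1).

Now I run maze.sense on dir: west, and get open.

Next I call stack.push on x: west, and observe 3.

Next I call maze.move on dir: west, and get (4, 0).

Then maze.sense on dir: north, yielding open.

I try stack.push on x: north, and see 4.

I call maze.move on dir: north, and observe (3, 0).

I invoke maze.sense on dir: north, yielding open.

Invoking stack.push on x: north, and get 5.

Now I run maze.move on dir: north, giving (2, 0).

I use maze.sense on dir: north, and get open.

Using stack.push on x: north, and get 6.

I call maze.move on dir: north, — result: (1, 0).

Now I run maze.sense on dir: north, : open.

I use stack.push on x: north, and see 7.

Calling maze.move on dir: north, and get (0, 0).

I call maze.sense on dir: east, and get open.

I invoke stack.push on x: east, and get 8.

I invoke maze.move on dir: east, yielding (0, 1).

Using maze.sense on dir: south, : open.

I try stack.push on x: south, and see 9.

I use maze.move on dir: south, and get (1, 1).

Calling maze.sense on dir: south, which returns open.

Calling stack.push on x: south, : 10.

Now I run maze.move on dir: south, and see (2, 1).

I invoke maze.sense on dir: south, yielding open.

I run stack.push on x: south, which returns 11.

I try maze.move on dir: south, giving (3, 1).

Then maze.sense on dir: east, — result: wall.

I run stack.pop, — result: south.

Using maze.move on dir: north, which returns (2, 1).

Then maze.sense on dir: east, — result: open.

I try stack.push on x: east, : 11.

Next I call maze.move on dir: east, — result: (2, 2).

Using maze.sense on dir: north, and get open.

I run stack.push on x: north, → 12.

I call maze.move on dir: north, and get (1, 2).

Calling maze.sense on dir: north, : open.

I use stack.push on x: north, yielding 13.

Next I call maze.move on dir: north, which returns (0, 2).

I invoke maze.sense on dir: east, and see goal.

Now I run maze.move on dir: east, yielding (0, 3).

Answer: (0, 3)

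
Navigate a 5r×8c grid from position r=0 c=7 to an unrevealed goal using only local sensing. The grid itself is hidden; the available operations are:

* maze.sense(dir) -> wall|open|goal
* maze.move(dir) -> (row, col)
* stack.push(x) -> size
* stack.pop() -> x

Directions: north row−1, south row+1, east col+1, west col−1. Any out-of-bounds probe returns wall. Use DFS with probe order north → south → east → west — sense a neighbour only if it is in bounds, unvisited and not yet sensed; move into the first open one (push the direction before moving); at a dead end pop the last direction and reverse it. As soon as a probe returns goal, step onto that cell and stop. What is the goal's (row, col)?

Invoking maze.sense(dir=south), giving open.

Then stack.push(x=south), and see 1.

Calling maze.move(dir=south), : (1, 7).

Next I call maze.sense(dir=south), and observe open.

Calling stack.push(x=south), — result: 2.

I invoke maze.move(dir=south), : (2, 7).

I run maze.sense(dir=south), and see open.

Next I call stack.push(x=south), → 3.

Invoking maze.move(dir=south), yielding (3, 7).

Now I run maze.sense(dir=south), — result: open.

I invoke stack.push(x=south), and observe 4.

I run maze.move(dir=south), — result: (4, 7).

I use maze.sense(dir=west), — result: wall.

Next I call stack.pop, which returns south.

I use maze.move(dir=north), and see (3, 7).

Now I run maze.sense(dir=west), and observe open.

I try stack.push(x=west), which returns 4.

I run maze.move(dir=west), yielding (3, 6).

Calling maze.sense(dir=north), — result: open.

Invoking stack.push(x=north), — result: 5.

I try maze.move(dir=north), and get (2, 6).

Invoking maze.sense(dir=north), → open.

I use stack.push(x=north), → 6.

Using maze.move(dir=north), yielding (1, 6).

I call maze.sense(dir=north), → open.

I invoke stack.push(x=north), and observe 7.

Now I run maze.move(dir=north), and see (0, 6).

I try maze.sense(dir=west), yielding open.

I run stack.push(x=west), giving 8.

I call maze.move(dir=west), and observe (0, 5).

I try maze.sense(dir=south), yielding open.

I invoke stack.push(x=south), : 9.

Then maze.move(dir=south), → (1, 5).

Using maze.sense(dir=south), and see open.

I try stack.push(x=south), which returns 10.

I call maze.move(dir=south), and observe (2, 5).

Invoking maze.sense(dir=south), giving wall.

I run maze.sense(dir=west), and get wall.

Then stack.pop, — result: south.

Using maze.move(dir=north), and get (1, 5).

I run maze.sense(dir=west), giving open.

Using stack.push(x=west), and get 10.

Now I run maze.move(dir=west), and observe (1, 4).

I try maze.sense(dir=north), and see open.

I invoke stack.push(x=north), and see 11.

Invoking maze.move(dir=north), : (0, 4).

I invoke maze.sense(dir=west), and see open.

Using stack.push(x=west), and get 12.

Then maze.move(dir=west), — result: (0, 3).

I use maze.sense(dir=south), → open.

I try stack.push(x=south), — result: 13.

I try maze.move(dir=south), and get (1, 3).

I call maze.sense(dir=south), and see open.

Calling stack.push(x=south), — result: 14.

Using maze.move(dir=south), and get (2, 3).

Invoking maze.sense(dir=south), yielding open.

I run stack.push(x=south), and see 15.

Now I run maze.move(dir=south), and observe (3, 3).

Calling maze.sense(dir=south), which returns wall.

Invoking maze.sense(dir=east), and get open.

Next I call stack.push(x=east), which returns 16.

I invoke maze.move(dir=east), — result: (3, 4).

I run maze.sense(dir=south), → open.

Next I call stack.push(x=south), — result: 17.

Calling maze.move(dir=south), — result: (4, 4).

Now I run maze.sense(dir=east), giving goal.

I use maze.move(dir=east), : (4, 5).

Answer: (4, 5)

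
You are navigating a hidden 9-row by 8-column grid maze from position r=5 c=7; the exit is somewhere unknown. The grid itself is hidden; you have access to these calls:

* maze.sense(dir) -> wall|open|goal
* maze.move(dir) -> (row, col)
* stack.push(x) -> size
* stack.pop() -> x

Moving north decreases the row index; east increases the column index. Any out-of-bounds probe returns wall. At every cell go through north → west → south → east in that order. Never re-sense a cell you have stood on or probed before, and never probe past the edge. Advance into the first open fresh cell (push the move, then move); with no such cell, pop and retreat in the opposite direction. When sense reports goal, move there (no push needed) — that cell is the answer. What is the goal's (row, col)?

CALL sense[dir='north']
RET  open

CALL push[x='north']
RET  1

CALL move[dir='north']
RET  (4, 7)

CALL sense[dir='north']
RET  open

CALL push[x='north']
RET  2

CALL move[dir='north']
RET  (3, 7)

CALL sense[dir='north']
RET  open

CALL push[x='north']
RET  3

CALL move[dir='north']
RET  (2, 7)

CALL sense[dir='north']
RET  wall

CALL sense[dir='west']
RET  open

CALL push[x='west']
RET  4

CALL move[dir='west']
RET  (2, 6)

CALL sense[dir='north']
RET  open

CALL push[x='north']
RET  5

CALL move[dir='north']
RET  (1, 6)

CALL sense[dir='north']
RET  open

CALL push[x='north']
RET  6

CALL move[dir='north']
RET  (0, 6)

CALL sense[dir='west']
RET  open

CALL push[x='west']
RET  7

CALL move[dir='west']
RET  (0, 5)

CALL sense[dir='west']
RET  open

CALL push[x='west']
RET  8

CALL move[dir='west']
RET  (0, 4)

CALL sense[dir='west']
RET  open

CALL push[x='west']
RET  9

CALL move[dir='west']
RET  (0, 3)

CALL sense[dir='west']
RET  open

CALL push[x='west']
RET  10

CALL move[dir='west']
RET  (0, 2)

CALL sense[dir='west']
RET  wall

CALL sense[dir='south']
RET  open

CALL push[x='south']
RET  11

CALL move[dir='south']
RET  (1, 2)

CALL sense[dir='west']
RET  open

CALL push[x='west']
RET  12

CALL move[dir='west']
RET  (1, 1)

CALL sense[dir='west']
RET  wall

CALL sense[dir='south']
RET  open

CALL push[x='south']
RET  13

CALL move[dir='south']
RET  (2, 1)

CALL sense[dir='west']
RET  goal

CALL move[dir='west']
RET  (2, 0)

Answer: (2, 0)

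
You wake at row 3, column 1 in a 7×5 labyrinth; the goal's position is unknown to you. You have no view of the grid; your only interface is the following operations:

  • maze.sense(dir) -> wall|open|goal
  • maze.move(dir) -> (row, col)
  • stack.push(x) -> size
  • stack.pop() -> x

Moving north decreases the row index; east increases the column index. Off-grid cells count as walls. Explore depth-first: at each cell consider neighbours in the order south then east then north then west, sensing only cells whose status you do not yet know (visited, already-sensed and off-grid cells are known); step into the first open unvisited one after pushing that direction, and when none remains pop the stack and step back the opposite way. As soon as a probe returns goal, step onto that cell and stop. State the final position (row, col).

Next I call maze.sense on south, — result: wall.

Now I run maze.sense on east, giving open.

I try stack.push on east, and observe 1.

I use maze.move on east, which returns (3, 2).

I try maze.sense on south, → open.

I try stack.push on south, — result: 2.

I call maze.move on south, : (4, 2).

Calling maze.sense on south, and get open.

Now I run stack.push on south, which returns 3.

Calling maze.move on south, — result: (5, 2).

I try maze.sense on south, and get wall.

I call maze.sense on east, — result: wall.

Now I run maze.sense on west, and see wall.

Invoking stack.pop, and get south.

I call maze.move on north, yielding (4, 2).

I invoke maze.sense on east, and observe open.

Invoking stack.push on east, yielding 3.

Next I call maze.move on east, yielding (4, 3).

I invoke maze.sense on east, yielding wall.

I invoke maze.sense on north, giving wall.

Calling stack.pop, : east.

Now I run maze.move on west, which returns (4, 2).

Now I run stack.pop, giving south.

Calling maze.move on north, which returns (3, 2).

I run maze.sense on north, which returns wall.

I use stack.pop(), — result: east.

I call maze.move on west, giving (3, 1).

Invoking maze.sense on north, : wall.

Invoking maze.sense on west, and observe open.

I try stack.push on west, and observe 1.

I invoke maze.move on west, : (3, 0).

Then maze.sense on south, and see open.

Invoking stack.push on south, and observe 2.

Invoking maze.move on south, and observe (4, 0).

Then maze.sense on south, — result: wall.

Invoking stack.pop(), and get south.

Calling maze.move on north, : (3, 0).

I run maze.sense on north, : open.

Next I call stack.push on north, yielding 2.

Now I run maze.move on north, yielding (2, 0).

Then maze.sense on north, and see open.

I run stack.push on north, and see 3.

I invoke maze.move on north, — result: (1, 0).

I run maze.sense on east, yielding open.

Now I run stack.push on east, and get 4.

Then maze.move on east, and get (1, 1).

I try maze.sense on east, → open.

I try stack.push on east, giving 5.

Next I call maze.move on east, — result: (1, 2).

I try maze.sense on east, — result: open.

I call stack.push on east, yielding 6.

I invoke maze.move on east, — result: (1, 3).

Then maze.sense on south, and get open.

I call stack.push on south, and observe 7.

I call maze.move on south, — result: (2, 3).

I call maze.sense on east, giving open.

I try stack.push on east, giving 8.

Next I call maze.move on east, : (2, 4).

Using maze.sense on south, — result: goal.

I run maze.move on south, — result: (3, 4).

Answer: (3, 4)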